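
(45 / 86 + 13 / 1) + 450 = 39863 / 86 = 463.52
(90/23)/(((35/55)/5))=4950/161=30.75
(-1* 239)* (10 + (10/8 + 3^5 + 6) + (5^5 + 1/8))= -6472837/8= -809104.62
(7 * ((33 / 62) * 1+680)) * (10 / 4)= 1476755 / 124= 11909.31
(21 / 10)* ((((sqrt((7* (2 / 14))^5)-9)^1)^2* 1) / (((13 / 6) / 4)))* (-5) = -16128 / 13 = -1240.62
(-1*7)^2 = 49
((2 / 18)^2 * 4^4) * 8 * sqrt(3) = 2048 * sqrt(3) / 81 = 43.79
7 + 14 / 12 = 49 / 6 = 8.17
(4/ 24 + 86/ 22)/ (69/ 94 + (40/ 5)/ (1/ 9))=0.06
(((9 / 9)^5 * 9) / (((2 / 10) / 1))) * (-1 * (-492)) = 22140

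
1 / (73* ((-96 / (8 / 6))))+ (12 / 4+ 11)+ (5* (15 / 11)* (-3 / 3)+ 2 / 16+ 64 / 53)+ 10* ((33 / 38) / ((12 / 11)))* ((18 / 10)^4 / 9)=64768114979 / 3638794500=17.80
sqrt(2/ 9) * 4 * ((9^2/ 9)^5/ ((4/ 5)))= 98415 * sqrt(2)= 139179.83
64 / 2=32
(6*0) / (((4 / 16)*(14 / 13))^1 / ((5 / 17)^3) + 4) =0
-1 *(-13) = 13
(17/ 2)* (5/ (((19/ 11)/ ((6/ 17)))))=165/ 19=8.68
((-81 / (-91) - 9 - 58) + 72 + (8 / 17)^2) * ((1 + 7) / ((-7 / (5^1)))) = -6429120 / 184093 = -34.92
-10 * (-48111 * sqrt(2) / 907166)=240555 * sqrt(2) / 453583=0.75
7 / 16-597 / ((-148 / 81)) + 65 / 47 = 9141769 / 27824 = 328.56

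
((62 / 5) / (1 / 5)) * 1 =62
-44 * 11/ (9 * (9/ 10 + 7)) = -4840/ 711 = -6.81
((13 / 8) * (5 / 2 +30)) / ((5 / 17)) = 2873 / 16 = 179.56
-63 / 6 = -21 / 2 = -10.50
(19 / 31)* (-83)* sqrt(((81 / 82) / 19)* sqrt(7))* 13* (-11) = 2697.98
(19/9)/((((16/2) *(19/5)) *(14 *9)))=5/9072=0.00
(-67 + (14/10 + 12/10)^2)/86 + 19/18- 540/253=-8710637/4895550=-1.78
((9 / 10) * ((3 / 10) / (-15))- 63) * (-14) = 882.25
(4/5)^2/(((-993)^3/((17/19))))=-272/465094662075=-0.00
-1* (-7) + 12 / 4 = 10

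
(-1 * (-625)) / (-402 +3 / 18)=-1.56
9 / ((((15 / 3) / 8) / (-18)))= -1296 / 5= -259.20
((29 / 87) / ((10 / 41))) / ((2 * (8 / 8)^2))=41 / 60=0.68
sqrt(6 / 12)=sqrt(2) / 2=0.71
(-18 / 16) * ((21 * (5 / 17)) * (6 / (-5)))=567 / 68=8.34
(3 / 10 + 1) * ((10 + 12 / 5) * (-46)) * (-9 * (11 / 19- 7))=-20354724 / 475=-42852.05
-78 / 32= -39 / 16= -2.44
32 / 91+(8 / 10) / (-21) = 428 / 1365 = 0.31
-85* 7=-595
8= 8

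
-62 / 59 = -1.05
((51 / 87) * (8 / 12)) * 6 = 68 / 29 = 2.34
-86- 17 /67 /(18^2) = -1866905 /21708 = -86.00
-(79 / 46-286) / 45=1453 / 230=6.32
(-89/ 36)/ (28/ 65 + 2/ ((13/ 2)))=-5785/ 1728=-3.35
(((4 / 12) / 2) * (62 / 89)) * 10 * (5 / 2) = 775 / 267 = 2.90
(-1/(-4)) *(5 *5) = 25/4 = 6.25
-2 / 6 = -0.33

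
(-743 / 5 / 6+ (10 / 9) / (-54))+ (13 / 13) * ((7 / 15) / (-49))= -421793 / 17010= -24.80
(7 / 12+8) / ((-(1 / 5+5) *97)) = -515 / 30264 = -0.02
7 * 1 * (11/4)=19.25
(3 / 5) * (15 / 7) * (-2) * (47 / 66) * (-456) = 835.01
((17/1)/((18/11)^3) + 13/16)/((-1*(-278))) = 54731/3242592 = 0.02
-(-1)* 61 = 61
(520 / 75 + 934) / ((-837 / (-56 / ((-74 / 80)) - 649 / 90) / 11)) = -13785546049 / 20904075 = -659.47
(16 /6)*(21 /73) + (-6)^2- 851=-59439 /73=-814.23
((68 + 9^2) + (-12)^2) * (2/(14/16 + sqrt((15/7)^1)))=-229712/617 + 37504 * sqrt(105)/617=250.55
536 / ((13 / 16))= 8576 / 13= 659.69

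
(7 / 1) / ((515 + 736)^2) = 7 / 1565001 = 0.00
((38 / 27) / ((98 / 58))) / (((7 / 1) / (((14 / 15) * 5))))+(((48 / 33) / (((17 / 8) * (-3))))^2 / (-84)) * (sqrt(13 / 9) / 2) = 2204 / 3969-2048 * sqrt(13) / 19827423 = 0.55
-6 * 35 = -210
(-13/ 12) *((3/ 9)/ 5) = -13/ 180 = -0.07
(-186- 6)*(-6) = 1152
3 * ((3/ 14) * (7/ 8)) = 9/ 16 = 0.56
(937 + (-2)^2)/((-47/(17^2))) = -271949/47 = -5786.15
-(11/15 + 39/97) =-1652/1455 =-1.14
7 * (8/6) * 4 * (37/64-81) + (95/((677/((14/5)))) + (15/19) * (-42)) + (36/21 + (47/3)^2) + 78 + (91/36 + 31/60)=-43873028827/16207380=-2706.98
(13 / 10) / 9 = 13 / 90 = 0.14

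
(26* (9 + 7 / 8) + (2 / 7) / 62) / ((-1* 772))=-222863 / 670096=-0.33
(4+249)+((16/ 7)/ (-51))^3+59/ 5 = 60241043452/ 227496465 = 264.80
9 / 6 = 3 / 2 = 1.50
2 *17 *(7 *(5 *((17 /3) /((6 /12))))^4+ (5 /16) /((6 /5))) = 3180479691475 /1296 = 2454073836.01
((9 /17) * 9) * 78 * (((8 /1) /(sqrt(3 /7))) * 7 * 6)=707616 * sqrt(21) /17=190747.29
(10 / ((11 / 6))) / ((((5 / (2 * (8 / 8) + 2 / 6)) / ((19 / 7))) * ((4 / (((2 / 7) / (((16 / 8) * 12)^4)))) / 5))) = 95 / 12773376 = 0.00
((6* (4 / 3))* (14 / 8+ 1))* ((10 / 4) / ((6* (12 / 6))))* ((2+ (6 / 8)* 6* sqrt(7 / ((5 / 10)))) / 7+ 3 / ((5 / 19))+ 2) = 165* sqrt(14) / 56+ 5269 / 84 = 73.75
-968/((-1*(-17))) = -968/17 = -56.94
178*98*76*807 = 1069875408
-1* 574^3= -189119224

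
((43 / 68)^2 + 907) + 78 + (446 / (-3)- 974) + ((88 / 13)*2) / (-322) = -137.31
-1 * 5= -5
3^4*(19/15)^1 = 513/5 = 102.60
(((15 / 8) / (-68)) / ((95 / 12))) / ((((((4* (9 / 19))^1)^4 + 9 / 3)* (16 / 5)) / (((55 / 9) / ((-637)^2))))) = -1886225 / 1828224652066176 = -0.00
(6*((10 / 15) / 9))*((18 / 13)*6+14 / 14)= 4.14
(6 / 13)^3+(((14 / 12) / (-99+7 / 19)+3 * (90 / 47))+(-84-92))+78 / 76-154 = -7128472111079 / 22059839724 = -323.14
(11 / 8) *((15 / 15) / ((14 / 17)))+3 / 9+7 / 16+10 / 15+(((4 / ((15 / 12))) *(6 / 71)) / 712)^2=3.11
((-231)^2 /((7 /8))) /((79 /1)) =60984 /79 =771.95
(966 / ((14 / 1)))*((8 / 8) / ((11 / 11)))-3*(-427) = 1350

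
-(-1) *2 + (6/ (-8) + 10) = 45/ 4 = 11.25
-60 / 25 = -2.40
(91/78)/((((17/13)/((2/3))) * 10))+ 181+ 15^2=406.06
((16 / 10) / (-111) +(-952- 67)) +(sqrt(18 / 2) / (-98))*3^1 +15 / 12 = -110722403 / 108780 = -1017.86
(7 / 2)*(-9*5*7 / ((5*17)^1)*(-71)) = 31311 / 34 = 920.91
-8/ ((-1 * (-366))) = -4/ 183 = -0.02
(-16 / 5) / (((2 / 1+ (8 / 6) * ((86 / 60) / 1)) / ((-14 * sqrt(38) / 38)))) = 63 * sqrt(38) / 209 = 1.86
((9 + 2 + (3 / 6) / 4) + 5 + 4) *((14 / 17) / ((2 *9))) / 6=1127 / 7344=0.15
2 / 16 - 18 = -143 / 8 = -17.88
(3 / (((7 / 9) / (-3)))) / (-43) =81 / 301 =0.27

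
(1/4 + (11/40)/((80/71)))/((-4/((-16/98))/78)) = 61659/39200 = 1.57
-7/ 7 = -1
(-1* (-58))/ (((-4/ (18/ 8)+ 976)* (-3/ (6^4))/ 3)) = -21141/ 274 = -77.16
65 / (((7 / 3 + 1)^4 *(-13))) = -81 / 2000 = -0.04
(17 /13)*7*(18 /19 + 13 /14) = 8483 /494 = 17.17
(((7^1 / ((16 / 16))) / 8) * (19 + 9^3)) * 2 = 1309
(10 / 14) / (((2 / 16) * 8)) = 5 / 7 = 0.71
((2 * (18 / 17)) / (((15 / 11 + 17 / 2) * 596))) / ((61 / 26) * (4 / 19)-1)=-48906 / 68707625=-0.00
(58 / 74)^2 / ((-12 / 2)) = -841 / 8214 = -0.10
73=73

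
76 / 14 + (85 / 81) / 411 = 1265653 / 233037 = 5.43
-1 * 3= -3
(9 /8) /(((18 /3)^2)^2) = 1 /1152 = 0.00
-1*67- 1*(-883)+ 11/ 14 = 11435/ 14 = 816.79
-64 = -64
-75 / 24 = -3.12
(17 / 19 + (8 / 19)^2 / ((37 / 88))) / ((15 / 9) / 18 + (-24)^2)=949482 / 415522913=0.00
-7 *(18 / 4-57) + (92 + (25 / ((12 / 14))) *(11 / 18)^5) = 461.99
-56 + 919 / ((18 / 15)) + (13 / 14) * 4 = 29969 / 42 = 713.55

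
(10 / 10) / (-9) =-1 / 9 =-0.11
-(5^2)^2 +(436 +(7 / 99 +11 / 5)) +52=-66691 / 495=-134.73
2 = 2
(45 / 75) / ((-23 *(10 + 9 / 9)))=-3 / 1265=-0.00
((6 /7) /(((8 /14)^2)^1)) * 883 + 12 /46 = 426537 /184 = 2318.14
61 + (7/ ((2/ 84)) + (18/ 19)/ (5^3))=843143/ 2375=355.01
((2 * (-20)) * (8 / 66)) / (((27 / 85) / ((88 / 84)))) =-27200 / 1701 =-15.99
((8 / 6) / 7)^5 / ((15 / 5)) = 1024 / 12252303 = 0.00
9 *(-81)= -729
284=284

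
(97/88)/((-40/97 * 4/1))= -9409/14080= -0.67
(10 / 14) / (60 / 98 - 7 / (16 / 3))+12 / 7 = 2668 / 3843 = 0.69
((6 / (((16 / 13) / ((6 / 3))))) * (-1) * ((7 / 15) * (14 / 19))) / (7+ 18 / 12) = -637 / 1615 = -0.39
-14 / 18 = -7 / 9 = -0.78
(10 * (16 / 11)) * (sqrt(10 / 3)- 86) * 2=-27520 / 11 + 320 * sqrt(30) / 33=-2448.71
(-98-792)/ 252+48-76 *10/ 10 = -3973/ 126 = -31.53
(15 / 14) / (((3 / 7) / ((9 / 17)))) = 45 / 34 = 1.32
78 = 78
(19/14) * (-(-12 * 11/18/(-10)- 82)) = 23161/210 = 110.29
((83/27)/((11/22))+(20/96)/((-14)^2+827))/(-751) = -452863/55315656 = -0.01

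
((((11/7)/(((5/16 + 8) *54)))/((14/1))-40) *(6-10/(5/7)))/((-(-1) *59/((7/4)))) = 14076632/1483083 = 9.49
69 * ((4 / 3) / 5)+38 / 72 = 3407 / 180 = 18.93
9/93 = 3/31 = 0.10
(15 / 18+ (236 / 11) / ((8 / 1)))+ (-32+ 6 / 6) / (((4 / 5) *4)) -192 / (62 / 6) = -405157 / 16368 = -24.75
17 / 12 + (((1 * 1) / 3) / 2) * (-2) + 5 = 73 / 12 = 6.08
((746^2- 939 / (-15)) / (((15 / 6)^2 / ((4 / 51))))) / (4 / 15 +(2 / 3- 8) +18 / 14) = -311684016 / 257975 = -1208.19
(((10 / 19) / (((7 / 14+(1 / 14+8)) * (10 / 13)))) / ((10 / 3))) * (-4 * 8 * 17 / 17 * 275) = -4004 / 19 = -210.74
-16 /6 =-8 /3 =-2.67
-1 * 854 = -854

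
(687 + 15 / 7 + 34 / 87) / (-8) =-209963 / 2436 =-86.19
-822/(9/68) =-18632/3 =-6210.67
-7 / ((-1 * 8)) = 7 / 8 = 0.88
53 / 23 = 2.30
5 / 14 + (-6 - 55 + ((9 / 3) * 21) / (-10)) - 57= -4338 / 35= -123.94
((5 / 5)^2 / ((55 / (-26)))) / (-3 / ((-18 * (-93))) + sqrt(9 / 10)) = -12143196 * sqrt(10) / 77062315 - 14508 / 15412463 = -0.50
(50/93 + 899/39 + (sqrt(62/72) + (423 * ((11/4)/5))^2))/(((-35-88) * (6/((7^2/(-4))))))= 49 * sqrt(31)/17712 + 1283150851969/1427587200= 898.84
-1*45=-45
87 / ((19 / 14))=1218 / 19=64.11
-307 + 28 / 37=-11331 / 37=-306.24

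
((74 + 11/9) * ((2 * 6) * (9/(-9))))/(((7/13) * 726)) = -17602/7623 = -2.31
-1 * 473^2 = -223729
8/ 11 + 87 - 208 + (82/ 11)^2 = -7829/ 121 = -64.70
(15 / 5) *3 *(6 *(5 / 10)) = 27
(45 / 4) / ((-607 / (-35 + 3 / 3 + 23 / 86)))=130545 / 208808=0.63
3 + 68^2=4627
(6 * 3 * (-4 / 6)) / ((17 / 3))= -36 / 17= -2.12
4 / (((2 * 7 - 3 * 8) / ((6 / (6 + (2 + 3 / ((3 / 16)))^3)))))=-2 / 4865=-0.00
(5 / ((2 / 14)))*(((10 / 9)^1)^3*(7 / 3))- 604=-1075948 / 2187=-491.97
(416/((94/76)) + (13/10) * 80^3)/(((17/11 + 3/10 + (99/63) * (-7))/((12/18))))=-6885781760/141987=-48495.86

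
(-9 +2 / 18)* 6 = -160 / 3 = -53.33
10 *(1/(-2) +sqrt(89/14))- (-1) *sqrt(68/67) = -5 +2 *sqrt(1139)/67 +5 *sqrt(1246)/7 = 21.22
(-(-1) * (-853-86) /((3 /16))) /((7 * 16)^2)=-0.40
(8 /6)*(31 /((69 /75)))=3100 /69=44.93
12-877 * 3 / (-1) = 2643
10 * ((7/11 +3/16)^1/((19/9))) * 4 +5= 8615/418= 20.61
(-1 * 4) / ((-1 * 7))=4 / 7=0.57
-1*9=-9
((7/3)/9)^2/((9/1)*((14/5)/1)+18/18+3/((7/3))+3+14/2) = 1715/956448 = 0.00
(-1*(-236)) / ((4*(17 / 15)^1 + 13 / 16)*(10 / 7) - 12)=-39648 / 733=-54.09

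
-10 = -10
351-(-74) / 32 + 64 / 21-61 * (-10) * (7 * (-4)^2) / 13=24512101 / 4368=5611.74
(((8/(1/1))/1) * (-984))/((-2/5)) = 19680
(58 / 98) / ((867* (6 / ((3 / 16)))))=29 / 1359456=0.00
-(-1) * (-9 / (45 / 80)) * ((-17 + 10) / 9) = 112 / 9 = 12.44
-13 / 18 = -0.72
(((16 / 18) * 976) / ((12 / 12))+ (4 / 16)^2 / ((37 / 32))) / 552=144457 / 91908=1.57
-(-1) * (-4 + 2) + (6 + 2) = 6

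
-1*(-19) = 19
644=644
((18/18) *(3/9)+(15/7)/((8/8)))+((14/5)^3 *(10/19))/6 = 4.40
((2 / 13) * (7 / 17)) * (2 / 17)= 28 / 3757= 0.01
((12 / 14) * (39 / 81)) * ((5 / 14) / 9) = 65 / 3969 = 0.02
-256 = -256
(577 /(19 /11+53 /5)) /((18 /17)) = 539495 /12204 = 44.21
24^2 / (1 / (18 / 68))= 2592 / 17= 152.47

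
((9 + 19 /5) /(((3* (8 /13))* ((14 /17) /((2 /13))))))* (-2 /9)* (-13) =3536 /945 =3.74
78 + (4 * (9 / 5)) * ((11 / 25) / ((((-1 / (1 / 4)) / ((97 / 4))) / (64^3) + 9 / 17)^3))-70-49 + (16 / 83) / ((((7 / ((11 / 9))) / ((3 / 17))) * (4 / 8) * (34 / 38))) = -3617982598260566722661139296293 / 184249468335006922144437328125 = -19.64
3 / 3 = 1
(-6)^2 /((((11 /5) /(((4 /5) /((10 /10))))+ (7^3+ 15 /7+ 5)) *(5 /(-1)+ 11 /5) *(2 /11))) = -1980 /9881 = -0.20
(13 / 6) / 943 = 13 / 5658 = 0.00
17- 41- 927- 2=-953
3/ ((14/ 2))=3/ 7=0.43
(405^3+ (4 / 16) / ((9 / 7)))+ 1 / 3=2391484519 / 36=66430125.53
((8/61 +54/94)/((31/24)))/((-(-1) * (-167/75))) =-3641400/14842459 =-0.25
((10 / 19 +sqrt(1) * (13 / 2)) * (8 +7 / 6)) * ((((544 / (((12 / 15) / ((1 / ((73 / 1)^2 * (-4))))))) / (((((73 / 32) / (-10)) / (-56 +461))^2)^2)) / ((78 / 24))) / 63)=-26084295660994560000000000 / 261656877253681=-99688935887.23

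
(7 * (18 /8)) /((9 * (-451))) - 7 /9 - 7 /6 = -31633 /16236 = -1.95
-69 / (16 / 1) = -69 / 16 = -4.31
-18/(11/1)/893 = -18/9823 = -0.00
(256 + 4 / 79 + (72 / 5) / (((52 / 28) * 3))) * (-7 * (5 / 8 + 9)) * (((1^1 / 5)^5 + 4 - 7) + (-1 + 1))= 838787380739 / 16046875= 52271.07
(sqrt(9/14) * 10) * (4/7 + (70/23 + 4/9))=29410 * sqrt(14)/3381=32.55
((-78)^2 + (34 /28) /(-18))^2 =2350551988801 /63504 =37014235.15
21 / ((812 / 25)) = 75 / 116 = 0.65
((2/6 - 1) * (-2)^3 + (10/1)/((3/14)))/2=26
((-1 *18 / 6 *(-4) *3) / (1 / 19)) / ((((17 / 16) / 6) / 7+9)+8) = 459648 / 11441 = 40.18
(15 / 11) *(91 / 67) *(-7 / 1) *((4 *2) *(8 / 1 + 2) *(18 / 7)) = -1965600 / 737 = -2667.03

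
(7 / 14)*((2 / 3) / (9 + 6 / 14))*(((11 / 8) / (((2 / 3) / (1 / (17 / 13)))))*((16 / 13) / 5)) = 7 / 510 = 0.01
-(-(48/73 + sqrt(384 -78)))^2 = -1632978/5329 -288 * sqrt(34)/73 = -329.44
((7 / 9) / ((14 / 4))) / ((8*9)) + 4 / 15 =437 / 1620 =0.27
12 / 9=4 / 3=1.33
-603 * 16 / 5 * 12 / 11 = -115776 / 55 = -2105.02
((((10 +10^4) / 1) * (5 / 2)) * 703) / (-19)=-925925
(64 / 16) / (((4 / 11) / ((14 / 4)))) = 77 / 2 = 38.50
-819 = -819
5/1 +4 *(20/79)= 6.01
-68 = -68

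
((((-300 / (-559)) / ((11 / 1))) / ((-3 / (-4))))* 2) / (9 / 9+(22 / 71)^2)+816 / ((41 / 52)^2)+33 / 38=114025949004481 / 86805666662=1313.58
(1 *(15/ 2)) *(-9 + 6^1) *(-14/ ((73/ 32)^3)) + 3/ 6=21032857/ 778034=27.03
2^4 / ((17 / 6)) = 96 / 17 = 5.65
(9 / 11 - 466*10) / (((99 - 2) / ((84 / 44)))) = -1076271 / 11737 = -91.70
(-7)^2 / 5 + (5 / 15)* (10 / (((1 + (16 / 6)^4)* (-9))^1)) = 9.79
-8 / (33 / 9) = -24 / 11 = -2.18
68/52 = 1.31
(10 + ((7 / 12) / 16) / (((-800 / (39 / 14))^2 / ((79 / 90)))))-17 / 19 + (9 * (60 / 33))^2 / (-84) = 468079441893949 / 79100313600000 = 5.92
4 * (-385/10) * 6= -924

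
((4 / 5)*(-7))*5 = -28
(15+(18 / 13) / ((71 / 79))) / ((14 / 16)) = 17448 / 923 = 18.90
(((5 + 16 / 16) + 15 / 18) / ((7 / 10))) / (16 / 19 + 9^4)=779 / 523635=0.00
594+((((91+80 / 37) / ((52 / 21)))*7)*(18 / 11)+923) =20613275 / 10582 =1947.96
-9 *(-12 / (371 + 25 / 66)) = 7128 / 24511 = 0.29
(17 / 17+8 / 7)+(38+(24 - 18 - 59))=-90 / 7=-12.86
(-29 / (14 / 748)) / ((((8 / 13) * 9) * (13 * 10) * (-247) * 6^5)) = 0.00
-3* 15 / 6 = -15 / 2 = -7.50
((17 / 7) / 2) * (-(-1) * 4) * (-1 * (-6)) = 204 / 7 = 29.14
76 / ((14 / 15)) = 570 / 7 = 81.43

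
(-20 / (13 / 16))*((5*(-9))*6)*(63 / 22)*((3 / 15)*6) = 3265920 / 143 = 22838.60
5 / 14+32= 453 / 14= 32.36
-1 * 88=-88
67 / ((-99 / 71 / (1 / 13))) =-4757 / 1287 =-3.70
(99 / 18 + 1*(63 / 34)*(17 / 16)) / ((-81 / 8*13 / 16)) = -956 / 1053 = -0.91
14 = 14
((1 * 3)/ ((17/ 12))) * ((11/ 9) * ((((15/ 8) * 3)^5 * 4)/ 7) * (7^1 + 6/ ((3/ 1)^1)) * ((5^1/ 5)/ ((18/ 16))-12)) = -50745234375/ 60928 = -832872.15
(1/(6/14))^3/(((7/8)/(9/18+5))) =2156/27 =79.85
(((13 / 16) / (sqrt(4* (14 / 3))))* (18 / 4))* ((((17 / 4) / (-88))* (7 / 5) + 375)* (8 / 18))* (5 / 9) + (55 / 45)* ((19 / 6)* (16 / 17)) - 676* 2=-618896 / 459 + 8578453* sqrt(42) / 709632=-1270.01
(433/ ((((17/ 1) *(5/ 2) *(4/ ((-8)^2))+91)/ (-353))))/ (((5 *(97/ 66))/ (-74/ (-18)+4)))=-7855215808/ 4360635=-1801.39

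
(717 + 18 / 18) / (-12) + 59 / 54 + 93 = 925 / 27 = 34.26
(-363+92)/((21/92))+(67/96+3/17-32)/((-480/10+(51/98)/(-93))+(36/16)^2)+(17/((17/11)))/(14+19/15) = -202354839284509/170649413634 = -1185.79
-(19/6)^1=-3.17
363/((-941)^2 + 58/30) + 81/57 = 358724043/252362636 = 1.42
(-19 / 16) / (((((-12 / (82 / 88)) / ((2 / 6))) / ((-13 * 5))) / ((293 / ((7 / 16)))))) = -14836055 / 11088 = -1338.03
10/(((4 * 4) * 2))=5/16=0.31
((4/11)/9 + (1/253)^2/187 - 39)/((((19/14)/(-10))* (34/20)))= 5875808556800/34795868481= 168.87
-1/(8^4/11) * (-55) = 605/4096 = 0.15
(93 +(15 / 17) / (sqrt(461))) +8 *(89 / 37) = 15 *sqrt(461) / 7837 +4153 / 37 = 112.28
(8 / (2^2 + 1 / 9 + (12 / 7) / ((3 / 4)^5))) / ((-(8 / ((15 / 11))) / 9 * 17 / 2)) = -153090 / 1201849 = -0.13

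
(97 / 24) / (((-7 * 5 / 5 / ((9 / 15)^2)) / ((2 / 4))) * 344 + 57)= -0.00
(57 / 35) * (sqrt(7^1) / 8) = 57 * sqrt(7) / 280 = 0.54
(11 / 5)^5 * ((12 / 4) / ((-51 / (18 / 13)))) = -2898918 / 690625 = -4.20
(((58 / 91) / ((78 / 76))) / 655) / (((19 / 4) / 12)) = 1856 / 774865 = 0.00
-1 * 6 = -6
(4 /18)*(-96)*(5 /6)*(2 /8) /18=-20 /81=-0.25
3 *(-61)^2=11163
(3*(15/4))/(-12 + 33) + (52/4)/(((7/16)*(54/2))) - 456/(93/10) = -1110773/23436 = -47.40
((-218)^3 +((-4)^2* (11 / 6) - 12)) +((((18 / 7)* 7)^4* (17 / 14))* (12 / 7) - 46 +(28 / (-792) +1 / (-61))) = -6002104405837 / 591822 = -10141739.25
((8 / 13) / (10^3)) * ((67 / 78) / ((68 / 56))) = 469 / 1077375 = 0.00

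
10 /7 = 1.43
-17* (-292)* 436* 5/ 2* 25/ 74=67634500/ 37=1827959.46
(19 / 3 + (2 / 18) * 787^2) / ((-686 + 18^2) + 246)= -309713 / 522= -593.32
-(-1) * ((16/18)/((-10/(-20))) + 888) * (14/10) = 1245.69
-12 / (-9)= 4 / 3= 1.33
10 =10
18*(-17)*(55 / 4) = -8415 / 2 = -4207.50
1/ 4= 0.25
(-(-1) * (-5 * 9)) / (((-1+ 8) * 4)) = -45 / 28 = -1.61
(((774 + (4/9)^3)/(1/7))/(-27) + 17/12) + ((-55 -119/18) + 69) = -15107401/78732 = -191.88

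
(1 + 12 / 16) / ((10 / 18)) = 63 / 20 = 3.15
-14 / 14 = -1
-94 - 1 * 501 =-595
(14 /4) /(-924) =-0.00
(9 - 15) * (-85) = 510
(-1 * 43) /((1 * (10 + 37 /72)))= -3096 /757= -4.09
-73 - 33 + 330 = 224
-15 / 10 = -3 / 2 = -1.50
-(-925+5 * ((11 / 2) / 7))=12895 / 14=921.07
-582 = -582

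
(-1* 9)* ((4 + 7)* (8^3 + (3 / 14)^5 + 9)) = -27740448153 / 537824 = -51579.04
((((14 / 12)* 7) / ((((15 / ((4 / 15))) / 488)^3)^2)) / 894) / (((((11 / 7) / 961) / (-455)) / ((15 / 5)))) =-3251265802.54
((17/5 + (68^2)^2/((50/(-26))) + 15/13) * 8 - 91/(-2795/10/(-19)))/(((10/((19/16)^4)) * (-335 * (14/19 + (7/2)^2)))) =1538929268401905067/378532976640000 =4065.51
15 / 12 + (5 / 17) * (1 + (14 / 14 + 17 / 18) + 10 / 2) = 2195 / 612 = 3.59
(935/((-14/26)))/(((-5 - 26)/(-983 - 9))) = -388960/7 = -55565.71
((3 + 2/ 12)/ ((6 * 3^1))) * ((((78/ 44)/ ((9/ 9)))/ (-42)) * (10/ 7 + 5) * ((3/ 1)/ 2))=-1235/ 17248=-0.07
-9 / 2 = -4.50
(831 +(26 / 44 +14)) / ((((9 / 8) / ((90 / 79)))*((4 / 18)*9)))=428.15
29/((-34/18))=-261/17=-15.35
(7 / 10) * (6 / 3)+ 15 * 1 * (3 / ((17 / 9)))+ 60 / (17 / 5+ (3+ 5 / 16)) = 519776 / 15215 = 34.16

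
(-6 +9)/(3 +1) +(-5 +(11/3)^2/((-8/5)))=-911/72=-12.65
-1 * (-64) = 64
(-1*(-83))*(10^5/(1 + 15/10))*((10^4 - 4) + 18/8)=33194190000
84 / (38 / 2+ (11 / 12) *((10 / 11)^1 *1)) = 72 / 17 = 4.24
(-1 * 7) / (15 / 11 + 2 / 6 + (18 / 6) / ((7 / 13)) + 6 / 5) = -8085 / 9781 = -0.83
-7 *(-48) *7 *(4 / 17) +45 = 10173 / 17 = 598.41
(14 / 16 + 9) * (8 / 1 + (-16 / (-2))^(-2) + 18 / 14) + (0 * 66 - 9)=296937 / 3584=82.85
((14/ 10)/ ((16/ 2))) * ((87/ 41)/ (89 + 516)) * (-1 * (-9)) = 5481/ 992200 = 0.01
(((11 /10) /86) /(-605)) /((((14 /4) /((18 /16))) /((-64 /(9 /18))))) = 72 /82775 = 0.00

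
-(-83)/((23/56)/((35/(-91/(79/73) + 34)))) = -12851720/91011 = -141.21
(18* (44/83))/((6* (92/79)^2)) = 205953/175628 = 1.17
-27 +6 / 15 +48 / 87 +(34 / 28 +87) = 126197 / 2030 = 62.17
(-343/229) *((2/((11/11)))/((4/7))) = -2401/458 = -5.24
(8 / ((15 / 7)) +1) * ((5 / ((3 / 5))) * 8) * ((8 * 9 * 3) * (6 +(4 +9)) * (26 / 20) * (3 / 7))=5050656 / 7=721522.29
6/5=1.20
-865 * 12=-10380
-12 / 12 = -1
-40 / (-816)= 5 / 102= 0.05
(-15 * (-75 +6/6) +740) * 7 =12950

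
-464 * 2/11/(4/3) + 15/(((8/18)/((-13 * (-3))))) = 55131/44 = 1252.98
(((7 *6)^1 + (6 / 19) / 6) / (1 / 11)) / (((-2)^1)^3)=-8789 / 152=-57.82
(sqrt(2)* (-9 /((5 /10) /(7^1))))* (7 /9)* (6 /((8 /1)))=-147* sqrt(2) /2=-103.94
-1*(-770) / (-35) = -22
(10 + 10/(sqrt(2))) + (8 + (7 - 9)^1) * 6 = 5 * sqrt(2) + 46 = 53.07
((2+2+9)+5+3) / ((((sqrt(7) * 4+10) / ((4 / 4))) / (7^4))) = -84035 / 2+16807 * sqrt(7) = 2449.64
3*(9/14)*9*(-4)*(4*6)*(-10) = 116640/7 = 16662.86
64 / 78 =32 / 39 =0.82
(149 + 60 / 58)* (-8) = -34808 / 29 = -1200.28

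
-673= -673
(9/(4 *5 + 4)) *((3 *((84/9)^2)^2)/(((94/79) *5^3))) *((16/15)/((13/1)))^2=0.39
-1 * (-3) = 3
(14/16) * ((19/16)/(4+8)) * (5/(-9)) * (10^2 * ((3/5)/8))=-3325/9216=-0.36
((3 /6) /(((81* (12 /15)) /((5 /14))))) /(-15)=-5 /27216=-0.00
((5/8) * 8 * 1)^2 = 25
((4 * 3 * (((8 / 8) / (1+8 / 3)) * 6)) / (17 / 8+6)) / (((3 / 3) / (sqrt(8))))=3456 * sqrt(2) / 715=6.84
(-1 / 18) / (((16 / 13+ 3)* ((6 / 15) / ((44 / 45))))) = -0.03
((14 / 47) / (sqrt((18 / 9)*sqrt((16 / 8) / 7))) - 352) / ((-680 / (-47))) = -2068 / 85 + 7*14^(1 / 4) / 680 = -24.31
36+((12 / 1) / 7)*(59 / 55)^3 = 44391048 / 1164625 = 38.12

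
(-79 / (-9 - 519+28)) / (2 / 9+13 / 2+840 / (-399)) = 13509 / 394750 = 0.03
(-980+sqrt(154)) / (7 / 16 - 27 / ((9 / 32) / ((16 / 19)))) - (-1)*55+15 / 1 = 82.03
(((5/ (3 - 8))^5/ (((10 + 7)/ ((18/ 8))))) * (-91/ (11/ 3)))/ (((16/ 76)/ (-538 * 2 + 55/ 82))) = -4116366891/ 245344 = -16777.94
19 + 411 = 430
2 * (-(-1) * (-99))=-198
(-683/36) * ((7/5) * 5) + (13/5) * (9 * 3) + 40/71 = -792899/12780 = -62.04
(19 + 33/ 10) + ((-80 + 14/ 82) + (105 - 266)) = -89597/ 410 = -218.53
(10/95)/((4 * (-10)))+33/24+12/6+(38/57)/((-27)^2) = 5606801/1662120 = 3.37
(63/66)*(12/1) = 126/11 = 11.45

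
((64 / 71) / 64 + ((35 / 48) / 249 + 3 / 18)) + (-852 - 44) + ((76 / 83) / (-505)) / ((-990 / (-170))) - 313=-5698275244457 / 4713928560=-1208.82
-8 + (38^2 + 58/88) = 63213/44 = 1436.66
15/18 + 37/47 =457/282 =1.62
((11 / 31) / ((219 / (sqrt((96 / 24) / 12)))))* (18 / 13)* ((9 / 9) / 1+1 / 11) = 24* sqrt(3) / 29419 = 0.00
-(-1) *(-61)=-61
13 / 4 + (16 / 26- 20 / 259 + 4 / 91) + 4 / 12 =24043 / 5772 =4.17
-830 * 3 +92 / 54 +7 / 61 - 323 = -4630016 / 1647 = -2811.18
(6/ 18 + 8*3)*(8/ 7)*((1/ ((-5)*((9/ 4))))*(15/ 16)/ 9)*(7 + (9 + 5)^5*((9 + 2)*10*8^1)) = -3290458502/ 27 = -121868833.41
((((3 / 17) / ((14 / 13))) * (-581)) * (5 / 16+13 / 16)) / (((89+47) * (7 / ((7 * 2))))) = -29133 / 18496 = -1.58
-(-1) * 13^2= 169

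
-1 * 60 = -60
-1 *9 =-9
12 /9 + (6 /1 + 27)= 103 /3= 34.33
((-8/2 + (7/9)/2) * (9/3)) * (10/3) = -325/9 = -36.11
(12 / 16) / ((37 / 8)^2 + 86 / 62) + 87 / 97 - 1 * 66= -285236829 / 4383527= -65.07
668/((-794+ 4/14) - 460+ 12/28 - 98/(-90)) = -105210/197221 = -0.53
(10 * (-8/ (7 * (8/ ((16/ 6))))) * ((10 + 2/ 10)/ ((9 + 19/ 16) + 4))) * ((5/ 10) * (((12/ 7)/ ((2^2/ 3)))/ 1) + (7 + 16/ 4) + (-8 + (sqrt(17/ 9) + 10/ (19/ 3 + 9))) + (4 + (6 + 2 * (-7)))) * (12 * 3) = -52224 * sqrt(17)/ 1589 - 7441920/ 255829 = -164.60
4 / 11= 0.36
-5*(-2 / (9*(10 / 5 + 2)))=5 / 18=0.28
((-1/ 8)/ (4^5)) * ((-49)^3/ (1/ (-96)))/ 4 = -352947/ 1024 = -344.67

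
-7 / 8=-0.88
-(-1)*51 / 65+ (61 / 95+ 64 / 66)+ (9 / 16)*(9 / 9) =1929451 / 652080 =2.96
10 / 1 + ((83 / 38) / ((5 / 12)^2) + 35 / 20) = 24.33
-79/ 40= -1.98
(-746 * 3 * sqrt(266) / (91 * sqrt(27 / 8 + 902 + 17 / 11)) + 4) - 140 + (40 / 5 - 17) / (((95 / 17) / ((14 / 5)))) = -66742 / 475 - 2984 * sqrt(116760567) / 2420873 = -153.83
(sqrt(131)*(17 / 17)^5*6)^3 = 28296*sqrt(131) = 323862.52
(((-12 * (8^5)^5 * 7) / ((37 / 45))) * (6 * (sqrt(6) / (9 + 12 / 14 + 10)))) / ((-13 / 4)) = 23991132890252315972044062720 * sqrt(6) / 66859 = 878954724605830024317605.90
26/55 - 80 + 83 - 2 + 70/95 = 2309/1045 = 2.21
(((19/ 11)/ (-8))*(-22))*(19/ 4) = 361/ 16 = 22.56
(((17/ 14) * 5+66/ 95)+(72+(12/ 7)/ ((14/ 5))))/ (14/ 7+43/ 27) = 19953351/ 903070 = 22.10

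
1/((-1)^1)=-1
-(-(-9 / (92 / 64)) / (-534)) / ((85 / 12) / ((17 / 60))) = 24 / 51175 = 0.00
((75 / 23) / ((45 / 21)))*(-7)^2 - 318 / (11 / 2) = 16.75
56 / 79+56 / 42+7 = 2143 / 237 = 9.04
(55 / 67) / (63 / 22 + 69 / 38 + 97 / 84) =193116 / 1372495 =0.14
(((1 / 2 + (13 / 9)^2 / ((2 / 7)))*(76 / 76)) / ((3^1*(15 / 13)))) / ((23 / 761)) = 6252376 / 83835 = 74.58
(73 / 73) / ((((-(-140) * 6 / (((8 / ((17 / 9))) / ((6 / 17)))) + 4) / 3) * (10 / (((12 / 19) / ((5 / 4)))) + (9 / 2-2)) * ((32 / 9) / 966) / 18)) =352107 / 39590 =8.89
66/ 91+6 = 6.73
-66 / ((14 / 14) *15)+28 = 118 / 5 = 23.60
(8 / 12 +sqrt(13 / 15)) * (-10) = -15.98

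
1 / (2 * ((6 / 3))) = 1 / 4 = 0.25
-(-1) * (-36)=-36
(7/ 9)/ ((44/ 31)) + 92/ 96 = 1193/ 792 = 1.51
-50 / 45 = -10 / 9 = -1.11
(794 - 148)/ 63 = 646/ 63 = 10.25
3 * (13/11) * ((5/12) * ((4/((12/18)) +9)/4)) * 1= 975/176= 5.54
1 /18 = 0.06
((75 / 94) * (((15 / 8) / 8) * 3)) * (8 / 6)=1125 / 1504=0.75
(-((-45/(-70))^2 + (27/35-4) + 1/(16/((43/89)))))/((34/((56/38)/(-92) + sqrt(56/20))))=-57157/43560160 + 57157 * sqrt(70)/3488800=0.14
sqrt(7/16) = sqrt(7)/4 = 0.66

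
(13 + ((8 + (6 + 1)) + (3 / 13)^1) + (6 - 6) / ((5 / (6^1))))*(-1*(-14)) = 5138 / 13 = 395.23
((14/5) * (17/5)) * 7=1666/25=66.64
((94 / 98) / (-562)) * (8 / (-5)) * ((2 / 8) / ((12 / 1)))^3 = 47 / 1903426560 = 0.00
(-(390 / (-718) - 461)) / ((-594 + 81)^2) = 165694 / 94477671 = 0.00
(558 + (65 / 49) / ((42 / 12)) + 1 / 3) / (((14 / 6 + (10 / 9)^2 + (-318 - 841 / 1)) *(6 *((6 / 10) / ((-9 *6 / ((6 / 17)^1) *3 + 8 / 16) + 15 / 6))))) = 196620930 / 3210137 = 61.25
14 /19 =0.74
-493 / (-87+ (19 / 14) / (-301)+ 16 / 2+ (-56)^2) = -2077502 / 12882179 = -0.16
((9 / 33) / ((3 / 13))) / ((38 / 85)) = 1105 / 418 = 2.64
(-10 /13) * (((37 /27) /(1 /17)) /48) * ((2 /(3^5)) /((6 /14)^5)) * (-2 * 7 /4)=370006105 /497428776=0.74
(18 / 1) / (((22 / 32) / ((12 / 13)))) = 24.17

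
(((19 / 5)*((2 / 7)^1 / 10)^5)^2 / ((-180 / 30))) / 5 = -361 / 2068910515136718750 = -0.00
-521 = -521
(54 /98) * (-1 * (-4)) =108 /49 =2.20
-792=-792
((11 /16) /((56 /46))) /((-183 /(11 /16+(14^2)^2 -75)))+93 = -11071653 /437248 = -25.32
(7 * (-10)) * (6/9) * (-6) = 280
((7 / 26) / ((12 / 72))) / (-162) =-7 / 702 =-0.01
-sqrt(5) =-2.24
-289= -289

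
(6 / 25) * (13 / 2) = 39 / 25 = 1.56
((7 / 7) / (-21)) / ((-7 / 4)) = 4 / 147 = 0.03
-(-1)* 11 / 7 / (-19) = -11 / 133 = -0.08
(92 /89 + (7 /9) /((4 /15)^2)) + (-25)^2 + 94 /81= 73604663 /115344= 638.13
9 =9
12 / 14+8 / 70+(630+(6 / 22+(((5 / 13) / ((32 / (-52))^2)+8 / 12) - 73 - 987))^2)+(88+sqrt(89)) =sqrt(89)+174881137934051 / 156119040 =1120187.59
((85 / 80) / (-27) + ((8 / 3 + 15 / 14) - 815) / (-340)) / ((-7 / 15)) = -603199 / 119952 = -5.03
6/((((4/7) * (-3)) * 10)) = -7/20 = -0.35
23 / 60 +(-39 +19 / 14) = -15649 / 420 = -37.26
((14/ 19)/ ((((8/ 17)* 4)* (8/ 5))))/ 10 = 119/ 4864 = 0.02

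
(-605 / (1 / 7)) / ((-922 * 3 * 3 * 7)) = 605 / 8298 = 0.07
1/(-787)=-1/787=-0.00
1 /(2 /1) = 1 /2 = 0.50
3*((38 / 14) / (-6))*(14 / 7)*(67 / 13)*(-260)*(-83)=-2113180 / 7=-301882.86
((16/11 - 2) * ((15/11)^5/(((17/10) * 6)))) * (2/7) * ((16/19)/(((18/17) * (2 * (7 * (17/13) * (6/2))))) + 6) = -12148875000/28038495947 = -0.43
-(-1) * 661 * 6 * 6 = 23796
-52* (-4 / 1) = 208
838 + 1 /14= 11733 /14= 838.07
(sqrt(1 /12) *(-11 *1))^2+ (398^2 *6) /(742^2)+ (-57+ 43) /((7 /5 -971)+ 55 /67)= 905455569019 /76577396196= 11.82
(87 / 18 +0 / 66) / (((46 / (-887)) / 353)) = -9080219 / 276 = -32899.34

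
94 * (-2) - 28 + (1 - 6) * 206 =-1246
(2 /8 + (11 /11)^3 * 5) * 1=21 /4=5.25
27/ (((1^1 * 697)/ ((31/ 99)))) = 93/ 7667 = 0.01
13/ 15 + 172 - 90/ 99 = 28373/ 165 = 171.96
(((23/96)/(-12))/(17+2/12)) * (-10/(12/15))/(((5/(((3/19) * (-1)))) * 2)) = -115/500992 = -0.00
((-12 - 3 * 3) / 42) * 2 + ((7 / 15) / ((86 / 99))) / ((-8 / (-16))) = 16 / 215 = 0.07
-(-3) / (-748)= -0.00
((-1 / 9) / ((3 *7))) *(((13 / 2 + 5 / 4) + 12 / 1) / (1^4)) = -79 / 756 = -0.10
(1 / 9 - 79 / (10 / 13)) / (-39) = 2.63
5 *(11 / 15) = 11 / 3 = 3.67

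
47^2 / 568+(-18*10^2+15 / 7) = -7132817 / 3976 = -1793.97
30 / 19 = 1.58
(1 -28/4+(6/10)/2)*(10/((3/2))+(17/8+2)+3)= -6289/80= -78.61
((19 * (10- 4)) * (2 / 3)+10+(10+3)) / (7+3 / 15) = 55 / 4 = 13.75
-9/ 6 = -3/ 2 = -1.50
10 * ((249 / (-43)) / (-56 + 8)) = 415 / 344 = 1.21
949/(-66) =-14.38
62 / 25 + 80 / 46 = 2426 / 575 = 4.22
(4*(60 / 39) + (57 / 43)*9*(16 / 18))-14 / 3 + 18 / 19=13.04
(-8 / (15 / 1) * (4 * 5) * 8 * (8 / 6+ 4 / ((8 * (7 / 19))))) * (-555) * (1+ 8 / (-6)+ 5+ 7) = 13379200 / 9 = 1486577.78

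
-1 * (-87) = 87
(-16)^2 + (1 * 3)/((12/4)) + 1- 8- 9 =241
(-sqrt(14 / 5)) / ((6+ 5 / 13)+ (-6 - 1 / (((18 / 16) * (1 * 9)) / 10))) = 1053 * sqrt(70) / 3175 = 2.77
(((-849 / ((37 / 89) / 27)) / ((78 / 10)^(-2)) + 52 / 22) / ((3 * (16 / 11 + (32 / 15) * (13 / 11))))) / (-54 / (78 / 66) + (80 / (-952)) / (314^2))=1301585413020750221 / 211450290955240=6155.51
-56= -56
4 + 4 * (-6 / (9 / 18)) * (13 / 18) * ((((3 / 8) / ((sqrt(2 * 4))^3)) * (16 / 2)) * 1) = 4-13 * sqrt(2) / 4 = -0.60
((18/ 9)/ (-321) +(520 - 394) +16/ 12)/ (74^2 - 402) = 6812/ 271459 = 0.03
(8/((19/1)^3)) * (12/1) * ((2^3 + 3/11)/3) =2912/75449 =0.04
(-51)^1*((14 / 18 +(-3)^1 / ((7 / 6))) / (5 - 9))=-1921 / 84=-22.87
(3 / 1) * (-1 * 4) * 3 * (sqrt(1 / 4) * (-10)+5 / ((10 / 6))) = 72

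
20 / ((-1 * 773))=-20 / 773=-0.03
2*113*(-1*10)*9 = -20340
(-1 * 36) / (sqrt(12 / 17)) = -6 * sqrt(51) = -42.85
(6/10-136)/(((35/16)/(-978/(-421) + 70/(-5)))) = 53250112/73675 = 722.77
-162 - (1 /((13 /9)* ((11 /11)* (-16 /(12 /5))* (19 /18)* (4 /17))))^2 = -15830597961 /97614400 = -162.17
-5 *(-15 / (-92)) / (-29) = 75 / 2668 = 0.03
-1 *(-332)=332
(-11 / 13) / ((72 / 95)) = -1045 / 936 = -1.12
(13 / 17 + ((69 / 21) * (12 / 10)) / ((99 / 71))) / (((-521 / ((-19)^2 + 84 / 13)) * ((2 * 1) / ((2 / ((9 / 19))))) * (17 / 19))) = -7155343817 / 1196890695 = -5.98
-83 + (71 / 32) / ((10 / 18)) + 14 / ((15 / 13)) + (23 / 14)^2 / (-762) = -199762657 / 2987040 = -66.88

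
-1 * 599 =-599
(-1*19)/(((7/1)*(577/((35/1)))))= -95/577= -0.16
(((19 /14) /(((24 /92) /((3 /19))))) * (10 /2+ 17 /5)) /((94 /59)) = 4071 /940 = 4.33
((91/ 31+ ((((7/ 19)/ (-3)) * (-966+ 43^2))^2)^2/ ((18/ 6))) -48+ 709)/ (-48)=-45248368445918497/ 47121988464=-960238.94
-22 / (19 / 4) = -88 / 19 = -4.63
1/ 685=0.00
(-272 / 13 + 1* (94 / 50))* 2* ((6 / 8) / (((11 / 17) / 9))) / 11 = -2840751 / 78650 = -36.12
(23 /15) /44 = 23 /660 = 0.03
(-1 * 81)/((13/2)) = -162/13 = -12.46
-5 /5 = -1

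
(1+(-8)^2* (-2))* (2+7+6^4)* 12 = -1988820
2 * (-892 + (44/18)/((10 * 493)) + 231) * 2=-58657096/22185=-2644.00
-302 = -302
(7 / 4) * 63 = 441 / 4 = 110.25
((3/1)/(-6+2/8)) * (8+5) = -6.78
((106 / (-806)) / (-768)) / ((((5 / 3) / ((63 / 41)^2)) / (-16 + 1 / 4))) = -13252491 / 3468508160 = -0.00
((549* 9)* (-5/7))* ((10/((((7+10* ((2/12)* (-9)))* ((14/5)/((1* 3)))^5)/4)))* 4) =93801796875/941192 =99662.76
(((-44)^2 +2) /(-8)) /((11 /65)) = -62985 /44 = -1431.48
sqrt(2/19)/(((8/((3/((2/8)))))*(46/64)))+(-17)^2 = 48*sqrt(38)/437+289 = 289.68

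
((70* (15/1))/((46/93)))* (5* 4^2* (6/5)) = 4687200/23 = 203791.30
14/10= 7/5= 1.40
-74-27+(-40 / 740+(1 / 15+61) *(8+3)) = 316727 / 555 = 570.68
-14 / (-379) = 14 / 379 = 0.04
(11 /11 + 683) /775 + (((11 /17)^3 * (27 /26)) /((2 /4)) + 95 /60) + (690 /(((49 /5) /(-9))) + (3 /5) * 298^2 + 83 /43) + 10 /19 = 1252057622224238681 /23778869396100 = 52654.21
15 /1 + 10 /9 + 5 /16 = 2365 /144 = 16.42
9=9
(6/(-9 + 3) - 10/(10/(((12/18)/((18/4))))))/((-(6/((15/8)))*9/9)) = 155/432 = 0.36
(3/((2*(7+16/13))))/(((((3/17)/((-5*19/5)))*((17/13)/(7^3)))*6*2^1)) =-1101373/2568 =-428.88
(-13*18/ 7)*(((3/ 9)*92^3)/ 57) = -20245888/ 133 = -152224.72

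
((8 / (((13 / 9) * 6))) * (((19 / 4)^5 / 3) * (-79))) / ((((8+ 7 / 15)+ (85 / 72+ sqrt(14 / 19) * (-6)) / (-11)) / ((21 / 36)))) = -20300184976615005 / 4933770737792+ 4357253312775 * sqrt(266) / 308360671112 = -3884.08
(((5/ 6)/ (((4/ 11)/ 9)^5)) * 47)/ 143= 2543645.53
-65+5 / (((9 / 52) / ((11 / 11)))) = -325 / 9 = -36.11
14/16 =7/8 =0.88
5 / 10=1 / 2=0.50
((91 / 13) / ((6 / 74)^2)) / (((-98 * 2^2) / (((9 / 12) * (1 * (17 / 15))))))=-23273 / 10080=-2.31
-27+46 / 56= -733 / 28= -26.18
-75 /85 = -0.88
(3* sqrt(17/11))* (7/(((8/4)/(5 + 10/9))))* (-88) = -1540* sqrt(187)/3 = -7019.73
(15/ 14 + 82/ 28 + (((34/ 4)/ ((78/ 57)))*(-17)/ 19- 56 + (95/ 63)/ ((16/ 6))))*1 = -124471/ 2184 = -56.99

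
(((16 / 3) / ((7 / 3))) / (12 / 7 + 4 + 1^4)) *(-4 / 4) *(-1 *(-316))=-5056 / 47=-107.57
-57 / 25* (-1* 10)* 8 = 912 / 5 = 182.40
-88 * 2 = -176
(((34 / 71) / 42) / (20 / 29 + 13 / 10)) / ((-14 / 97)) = -239105 / 6022149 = -0.04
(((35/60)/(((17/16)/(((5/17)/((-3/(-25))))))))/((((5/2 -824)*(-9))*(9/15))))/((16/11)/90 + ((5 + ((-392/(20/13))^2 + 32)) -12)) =1375000/294403176222633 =0.00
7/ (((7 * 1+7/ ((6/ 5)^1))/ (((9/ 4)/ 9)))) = 3/ 22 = 0.14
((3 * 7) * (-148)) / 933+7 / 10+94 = 284157 / 3110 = 91.37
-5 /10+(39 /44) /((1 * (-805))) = -17749 /35420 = -0.50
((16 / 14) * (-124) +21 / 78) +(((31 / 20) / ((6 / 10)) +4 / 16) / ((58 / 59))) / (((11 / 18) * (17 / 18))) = -7922091 / 58058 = -136.45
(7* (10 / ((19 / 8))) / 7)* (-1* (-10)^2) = -8000 / 19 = -421.05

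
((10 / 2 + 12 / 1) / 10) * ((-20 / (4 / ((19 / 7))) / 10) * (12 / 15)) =-323 / 175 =-1.85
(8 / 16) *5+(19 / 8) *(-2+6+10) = 143 / 4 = 35.75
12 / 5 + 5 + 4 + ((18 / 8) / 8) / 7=12813 / 1120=11.44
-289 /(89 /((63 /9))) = -2023 /89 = -22.73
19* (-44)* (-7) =5852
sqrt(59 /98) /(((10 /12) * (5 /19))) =57 * sqrt(118) /175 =3.54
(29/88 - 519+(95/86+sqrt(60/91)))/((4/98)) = -95964981/7568+7 * sqrt(1365)/13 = -12660.47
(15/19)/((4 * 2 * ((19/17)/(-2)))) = -0.18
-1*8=-8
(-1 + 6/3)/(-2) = -1/2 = -0.50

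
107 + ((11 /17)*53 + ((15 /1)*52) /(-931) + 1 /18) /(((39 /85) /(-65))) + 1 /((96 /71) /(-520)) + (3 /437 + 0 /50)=-11621044601 /2312604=-5025.09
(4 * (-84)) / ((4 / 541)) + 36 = -45408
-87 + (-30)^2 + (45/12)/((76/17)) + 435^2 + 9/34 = 982122087/5168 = 190039.10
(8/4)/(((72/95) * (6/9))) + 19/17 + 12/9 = 2615/408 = 6.41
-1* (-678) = 678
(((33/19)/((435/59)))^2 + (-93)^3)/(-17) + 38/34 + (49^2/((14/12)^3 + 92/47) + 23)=222997597214382782/4644192087025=48016.45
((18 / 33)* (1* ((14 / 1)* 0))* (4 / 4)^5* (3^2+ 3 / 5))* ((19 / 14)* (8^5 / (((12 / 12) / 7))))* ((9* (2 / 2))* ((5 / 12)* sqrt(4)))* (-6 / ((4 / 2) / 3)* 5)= 0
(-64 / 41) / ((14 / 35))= -160 / 41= -3.90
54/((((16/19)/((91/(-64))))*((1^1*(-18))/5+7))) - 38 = -564167/8704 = -64.82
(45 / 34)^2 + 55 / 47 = 158755 / 54332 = 2.92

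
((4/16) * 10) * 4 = 10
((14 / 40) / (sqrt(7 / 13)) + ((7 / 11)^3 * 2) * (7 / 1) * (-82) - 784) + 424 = -872924 / 1331 + sqrt(91) / 20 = -655.36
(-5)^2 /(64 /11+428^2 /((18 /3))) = 825 /1007704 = 0.00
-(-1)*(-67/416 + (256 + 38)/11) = 121567/4576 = 26.57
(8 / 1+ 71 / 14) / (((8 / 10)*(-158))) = -915 / 8848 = -0.10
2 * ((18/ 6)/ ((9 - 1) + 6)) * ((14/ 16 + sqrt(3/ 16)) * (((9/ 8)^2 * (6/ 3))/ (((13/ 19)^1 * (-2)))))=-4617/ 6656 - 4617 * sqrt(3)/ 23296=-1.04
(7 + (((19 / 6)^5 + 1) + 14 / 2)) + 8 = 2654947 / 7776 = 341.43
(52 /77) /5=52 /385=0.14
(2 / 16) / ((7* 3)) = 1 / 168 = 0.01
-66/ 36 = -11/ 6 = -1.83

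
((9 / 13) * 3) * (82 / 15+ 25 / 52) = 41751 / 3380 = 12.35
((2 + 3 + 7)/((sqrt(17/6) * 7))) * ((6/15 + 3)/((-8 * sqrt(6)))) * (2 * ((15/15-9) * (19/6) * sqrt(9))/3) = 76 * sqrt(17)/35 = 8.95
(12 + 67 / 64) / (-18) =-0.72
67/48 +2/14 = 517/336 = 1.54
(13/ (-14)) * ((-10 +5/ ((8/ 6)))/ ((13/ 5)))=125/ 56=2.23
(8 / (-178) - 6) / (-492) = 269 / 21894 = 0.01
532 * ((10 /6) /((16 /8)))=443.33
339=339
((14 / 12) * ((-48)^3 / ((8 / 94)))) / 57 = -505344 / 19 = -26597.05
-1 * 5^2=-25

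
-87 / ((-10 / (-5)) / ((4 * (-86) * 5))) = 74820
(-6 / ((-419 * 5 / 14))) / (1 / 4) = 336 / 2095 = 0.16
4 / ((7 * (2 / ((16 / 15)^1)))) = 0.30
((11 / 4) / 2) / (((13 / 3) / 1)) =33 / 104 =0.32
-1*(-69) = 69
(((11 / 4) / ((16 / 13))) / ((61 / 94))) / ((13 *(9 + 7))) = 517 / 31232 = 0.02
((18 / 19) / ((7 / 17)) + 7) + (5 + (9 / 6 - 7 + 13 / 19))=9.48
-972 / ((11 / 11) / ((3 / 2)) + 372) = -1458 / 559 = -2.61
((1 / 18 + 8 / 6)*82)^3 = 1076890625 / 729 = 1477216.22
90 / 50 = 9 / 5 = 1.80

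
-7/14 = -1/2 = -0.50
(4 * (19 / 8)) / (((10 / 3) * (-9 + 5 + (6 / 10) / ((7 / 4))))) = -399 / 512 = -0.78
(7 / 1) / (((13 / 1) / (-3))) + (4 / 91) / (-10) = -1.62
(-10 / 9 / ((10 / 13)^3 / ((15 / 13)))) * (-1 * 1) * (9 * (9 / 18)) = 507 / 40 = 12.68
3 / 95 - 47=-4462 / 95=-46.97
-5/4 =-1.25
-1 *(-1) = 1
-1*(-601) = 601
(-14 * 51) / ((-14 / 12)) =612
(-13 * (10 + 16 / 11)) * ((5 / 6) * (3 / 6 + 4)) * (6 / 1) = -36855 / 11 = -3350.45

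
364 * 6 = 2184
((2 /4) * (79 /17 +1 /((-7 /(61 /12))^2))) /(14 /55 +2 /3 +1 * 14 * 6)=34137455 /1120511616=0.03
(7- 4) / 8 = 3 / 8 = 0.38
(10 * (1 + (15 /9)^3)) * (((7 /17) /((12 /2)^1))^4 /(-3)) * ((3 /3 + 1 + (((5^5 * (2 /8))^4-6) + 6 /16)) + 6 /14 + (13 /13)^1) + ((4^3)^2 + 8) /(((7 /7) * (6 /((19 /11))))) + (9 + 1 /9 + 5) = -239279332623699540421 /1543115287296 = -155062511.92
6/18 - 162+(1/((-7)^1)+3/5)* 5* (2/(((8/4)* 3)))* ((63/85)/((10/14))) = -205117/1275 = -160.88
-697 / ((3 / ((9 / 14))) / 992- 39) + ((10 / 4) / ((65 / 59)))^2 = 903088961 / 39224900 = 23.02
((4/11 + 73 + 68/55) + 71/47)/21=5962/1645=3.62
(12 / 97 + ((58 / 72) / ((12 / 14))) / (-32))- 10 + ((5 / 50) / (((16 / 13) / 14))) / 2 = -31300303 / 3352320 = -9.34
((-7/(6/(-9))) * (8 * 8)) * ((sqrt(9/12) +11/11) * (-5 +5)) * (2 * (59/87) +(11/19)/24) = 0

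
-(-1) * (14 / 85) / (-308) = -1 / 1870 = -0.00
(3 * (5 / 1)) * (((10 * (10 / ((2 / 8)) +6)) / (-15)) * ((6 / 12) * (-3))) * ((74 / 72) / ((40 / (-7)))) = -5957 / 48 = -124.10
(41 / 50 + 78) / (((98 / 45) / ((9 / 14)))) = 45603 / 1960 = 23.27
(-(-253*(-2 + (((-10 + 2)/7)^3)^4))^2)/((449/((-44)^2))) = -2426030.38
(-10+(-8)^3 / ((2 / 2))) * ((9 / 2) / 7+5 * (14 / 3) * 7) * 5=-2995845 / 7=-427977.86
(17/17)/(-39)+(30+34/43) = 30.77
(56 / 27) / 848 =0.00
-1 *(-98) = 98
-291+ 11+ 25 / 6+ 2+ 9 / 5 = -8161 / 30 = -272.03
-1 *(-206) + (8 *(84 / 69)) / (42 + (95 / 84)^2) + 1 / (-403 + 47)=206.22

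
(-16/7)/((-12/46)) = 184/21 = 8.76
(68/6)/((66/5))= 85/99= 0.86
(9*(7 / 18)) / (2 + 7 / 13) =91 / 66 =1.38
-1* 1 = -1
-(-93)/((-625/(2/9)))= -62/1875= -0.03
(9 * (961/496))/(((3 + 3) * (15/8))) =31/20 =1.55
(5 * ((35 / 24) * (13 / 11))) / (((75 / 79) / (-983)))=-7066787 / 792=-8922.71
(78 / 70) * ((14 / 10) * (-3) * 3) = -351 / 25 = -14.04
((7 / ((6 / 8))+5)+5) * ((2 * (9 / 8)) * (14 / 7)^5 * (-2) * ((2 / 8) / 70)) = -9.94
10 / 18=5 / 9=0.56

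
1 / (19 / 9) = 9 / 19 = 0.47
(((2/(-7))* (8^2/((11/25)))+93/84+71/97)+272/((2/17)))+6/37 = 2511985565/1105412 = 2272.44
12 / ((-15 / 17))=-68 / 5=-13.60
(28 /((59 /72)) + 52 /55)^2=12984146704 /10530025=1233.06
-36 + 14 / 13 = -454 / 13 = -34.92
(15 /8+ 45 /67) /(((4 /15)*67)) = 20475 /143648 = 0.14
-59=-59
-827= -827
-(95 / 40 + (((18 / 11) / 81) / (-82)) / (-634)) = -24447361 / 10293624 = -2.38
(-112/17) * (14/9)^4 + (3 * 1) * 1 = -3967981/111537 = -35.58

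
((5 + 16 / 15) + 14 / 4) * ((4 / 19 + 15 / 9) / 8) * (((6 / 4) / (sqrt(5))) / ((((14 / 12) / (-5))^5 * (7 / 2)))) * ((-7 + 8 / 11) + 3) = 3198123000 * sqrt(5) / 3512663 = 2035.84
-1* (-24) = 24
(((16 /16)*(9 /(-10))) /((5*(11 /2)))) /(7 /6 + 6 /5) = -54 /3905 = -0.01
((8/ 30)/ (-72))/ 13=-1/ 3510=-0.00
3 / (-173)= -3 / 173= -0.02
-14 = -14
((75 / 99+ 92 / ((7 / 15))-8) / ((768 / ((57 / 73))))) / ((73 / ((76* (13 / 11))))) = 205867831 / 866623296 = 0.24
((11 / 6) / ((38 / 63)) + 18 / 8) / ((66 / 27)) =1809 / 836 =2.16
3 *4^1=12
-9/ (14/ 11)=-99/ 14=-7.07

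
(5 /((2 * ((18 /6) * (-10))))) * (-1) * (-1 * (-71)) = 5.92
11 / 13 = 0.85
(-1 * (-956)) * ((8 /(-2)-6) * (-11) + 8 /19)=2005688 /19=105562.53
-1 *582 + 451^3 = 91733269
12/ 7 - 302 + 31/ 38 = -299.47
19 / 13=1.46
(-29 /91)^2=841 /8281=0.10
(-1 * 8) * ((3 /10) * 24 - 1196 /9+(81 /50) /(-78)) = 2941606 /2925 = 1005.68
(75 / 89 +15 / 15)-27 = -2239 / 89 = -25.16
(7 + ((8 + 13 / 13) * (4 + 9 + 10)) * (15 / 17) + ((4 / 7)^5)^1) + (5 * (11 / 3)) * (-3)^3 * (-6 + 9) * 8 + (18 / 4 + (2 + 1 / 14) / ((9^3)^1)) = -2434023105550 / 208289151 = -11685.79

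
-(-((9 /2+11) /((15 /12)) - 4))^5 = 130691232 /3125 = 41821.19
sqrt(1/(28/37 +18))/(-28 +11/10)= -5*sqrt(25678)/93343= -0.01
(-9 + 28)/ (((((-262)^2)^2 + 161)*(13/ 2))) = 38/ 61255985661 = 0.00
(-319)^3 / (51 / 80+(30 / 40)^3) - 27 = -10387772033 / 339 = -30642395.38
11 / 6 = 1.83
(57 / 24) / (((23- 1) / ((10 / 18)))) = 95 / 1584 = 0.06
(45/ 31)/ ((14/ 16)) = 360/ 217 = 1.66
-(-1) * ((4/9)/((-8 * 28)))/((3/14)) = -1/108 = -0.01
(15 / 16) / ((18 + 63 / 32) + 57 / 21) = 210 / 5081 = 0.04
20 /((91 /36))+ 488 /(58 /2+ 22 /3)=21.34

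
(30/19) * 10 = 300/19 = 15.79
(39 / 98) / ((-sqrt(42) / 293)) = -3809* sqrt(42) / 1372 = -17.99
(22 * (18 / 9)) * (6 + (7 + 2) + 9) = 1056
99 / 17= 5.82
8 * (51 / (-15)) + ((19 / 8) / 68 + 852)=2243551 / 2720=824.83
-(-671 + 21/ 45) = 10058/ 15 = 670.53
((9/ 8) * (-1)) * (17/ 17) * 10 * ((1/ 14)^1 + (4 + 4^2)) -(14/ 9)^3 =-9371869/ 40824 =-229.57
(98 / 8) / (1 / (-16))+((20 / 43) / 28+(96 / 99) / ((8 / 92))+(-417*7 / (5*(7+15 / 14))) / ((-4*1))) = -1871645561 / 11224290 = -166.75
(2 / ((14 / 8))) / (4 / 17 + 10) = 68 / 609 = 0.11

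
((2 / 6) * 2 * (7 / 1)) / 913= 14 / 2739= 0.01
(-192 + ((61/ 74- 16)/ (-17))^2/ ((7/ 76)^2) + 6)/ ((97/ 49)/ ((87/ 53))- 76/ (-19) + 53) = -77638878213/ 49085596306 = -1.58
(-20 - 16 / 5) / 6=-58 / 15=-3.87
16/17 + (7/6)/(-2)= 0.36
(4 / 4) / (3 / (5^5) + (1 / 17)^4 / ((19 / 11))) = 4959059375 / 4795072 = 1034.20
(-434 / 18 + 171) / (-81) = -1322 / 729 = -1.81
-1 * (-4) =4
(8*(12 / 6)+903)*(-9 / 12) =-2757 / 4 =-689.25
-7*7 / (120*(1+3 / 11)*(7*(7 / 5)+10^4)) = -77 / 2402352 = -0.00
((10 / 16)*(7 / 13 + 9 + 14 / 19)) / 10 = 1269 / 1976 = 0.64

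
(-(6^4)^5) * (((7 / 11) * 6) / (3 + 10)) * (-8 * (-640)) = -786220310951142359040 / 143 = -5498044132525471042.24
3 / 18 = 1 / 6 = 0.17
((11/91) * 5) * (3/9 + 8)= 1375/273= 5.04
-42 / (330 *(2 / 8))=-28 / 55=-0.51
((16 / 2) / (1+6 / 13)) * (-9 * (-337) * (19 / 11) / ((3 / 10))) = 1051440 / 11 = 95585.45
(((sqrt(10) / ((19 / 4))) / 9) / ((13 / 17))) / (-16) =-17 * sqrt(10) / 8892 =-0.01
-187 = -187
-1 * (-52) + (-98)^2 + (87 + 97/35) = 341102/35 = 9745.77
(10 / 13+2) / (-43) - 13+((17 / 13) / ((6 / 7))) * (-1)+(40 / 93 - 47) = -2119681 / 34658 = -61.16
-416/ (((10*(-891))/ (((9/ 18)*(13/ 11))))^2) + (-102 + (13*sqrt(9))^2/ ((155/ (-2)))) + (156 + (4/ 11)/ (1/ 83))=64.56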